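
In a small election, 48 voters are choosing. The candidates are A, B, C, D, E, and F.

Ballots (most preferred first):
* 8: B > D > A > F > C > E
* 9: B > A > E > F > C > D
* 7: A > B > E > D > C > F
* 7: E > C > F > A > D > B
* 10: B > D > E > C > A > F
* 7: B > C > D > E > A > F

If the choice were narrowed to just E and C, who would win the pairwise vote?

E is ranked above C on 33 ballots; C above E on 15.

E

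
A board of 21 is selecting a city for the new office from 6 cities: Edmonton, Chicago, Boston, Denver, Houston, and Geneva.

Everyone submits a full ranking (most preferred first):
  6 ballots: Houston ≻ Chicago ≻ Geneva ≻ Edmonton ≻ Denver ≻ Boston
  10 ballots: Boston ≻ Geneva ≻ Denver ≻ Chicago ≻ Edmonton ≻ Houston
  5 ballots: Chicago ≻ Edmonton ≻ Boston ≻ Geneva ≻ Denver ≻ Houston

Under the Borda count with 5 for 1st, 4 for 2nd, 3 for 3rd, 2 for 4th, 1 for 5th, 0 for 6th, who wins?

Edmonton: 6×2 + 10×1 + 5×4 = 42
Chicago: 6×4 + 10×2 + 5×5 = 69
Boston: 6×0 + 10×5 + 5×3 = 65
Denver: 6×1 + 10×3 + 5×1 = 41
Houston: 6×5 + 10×0 + 5×0 = 30
Geneva: 6×3 + 10×4 + 5×2 = 68

Chicago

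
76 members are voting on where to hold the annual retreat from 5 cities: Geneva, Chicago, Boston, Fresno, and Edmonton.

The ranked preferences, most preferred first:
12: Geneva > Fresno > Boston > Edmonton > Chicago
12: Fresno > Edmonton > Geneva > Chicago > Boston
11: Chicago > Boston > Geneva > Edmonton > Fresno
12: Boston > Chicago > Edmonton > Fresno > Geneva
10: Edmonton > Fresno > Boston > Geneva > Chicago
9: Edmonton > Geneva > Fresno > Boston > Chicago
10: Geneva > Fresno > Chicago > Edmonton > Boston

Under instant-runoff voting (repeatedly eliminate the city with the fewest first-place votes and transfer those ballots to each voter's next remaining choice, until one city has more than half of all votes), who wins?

Round 1: Geneva 22, Chicago 11, Boston 12, Fresno 12, Edmonton 19. Chicago eliminated.
Round 2: Geneva 22, Boston 23, Fresno 12, Edmonton 19. Fresno eliminated.
Round 3: Geneva 22, Boston 23, Edmonton 31. Geneva eliminated.
Round 4: Boston 35, Edmonton 41. Edmonton has a majority (≥39).

Edmonton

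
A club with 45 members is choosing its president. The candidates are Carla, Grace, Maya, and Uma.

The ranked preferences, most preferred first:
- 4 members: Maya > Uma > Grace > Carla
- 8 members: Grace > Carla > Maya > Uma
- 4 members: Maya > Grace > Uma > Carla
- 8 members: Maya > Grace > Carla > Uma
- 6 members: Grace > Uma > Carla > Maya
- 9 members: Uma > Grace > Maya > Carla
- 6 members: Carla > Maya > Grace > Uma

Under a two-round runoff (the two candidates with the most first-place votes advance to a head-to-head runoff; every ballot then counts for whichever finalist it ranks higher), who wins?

Grace

Round 1 first-place votes: Carla 6, Grace 14, Maya 16, Uma 9. Maya and Grace advance.
Runoff: Maya is ranked above Grace on 22 ballots, Grace above Maya on 23.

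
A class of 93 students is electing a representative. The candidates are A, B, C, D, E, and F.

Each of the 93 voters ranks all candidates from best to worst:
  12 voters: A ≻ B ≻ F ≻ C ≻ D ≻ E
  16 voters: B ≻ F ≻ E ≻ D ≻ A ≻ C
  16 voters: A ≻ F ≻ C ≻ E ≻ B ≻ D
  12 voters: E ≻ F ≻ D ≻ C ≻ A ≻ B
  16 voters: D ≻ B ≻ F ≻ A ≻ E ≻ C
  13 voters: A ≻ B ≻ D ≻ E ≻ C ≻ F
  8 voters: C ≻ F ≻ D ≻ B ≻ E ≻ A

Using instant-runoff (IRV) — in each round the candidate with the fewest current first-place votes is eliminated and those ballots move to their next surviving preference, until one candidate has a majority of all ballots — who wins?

Round 1: A 41, B 16, C 8, D 16, E 12, F 0. F eliminated.
Round 2: A 41, B 16, C 8, D 16, E 12. C eliminated.
Round 3: A 41, B 16, D 24, E 12. E eliminated.
Round 4: A 41, B 16, D 36. B eliminated.
Round 5: A 41, D 52. D has a majority (≥47).

D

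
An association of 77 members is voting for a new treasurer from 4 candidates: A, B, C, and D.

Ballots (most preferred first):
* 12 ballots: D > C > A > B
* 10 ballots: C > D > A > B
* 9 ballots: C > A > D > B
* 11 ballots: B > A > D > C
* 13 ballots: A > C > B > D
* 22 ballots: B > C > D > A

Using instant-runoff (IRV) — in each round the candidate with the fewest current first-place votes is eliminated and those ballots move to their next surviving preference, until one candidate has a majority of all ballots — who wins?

Round 1: A 13, B 33, C 19, D 12. D eliminated.
Round 2: A 13, B 33, C 31. A eliminated.
Round 3: B 33, C 44. C has a majority (≥39).

C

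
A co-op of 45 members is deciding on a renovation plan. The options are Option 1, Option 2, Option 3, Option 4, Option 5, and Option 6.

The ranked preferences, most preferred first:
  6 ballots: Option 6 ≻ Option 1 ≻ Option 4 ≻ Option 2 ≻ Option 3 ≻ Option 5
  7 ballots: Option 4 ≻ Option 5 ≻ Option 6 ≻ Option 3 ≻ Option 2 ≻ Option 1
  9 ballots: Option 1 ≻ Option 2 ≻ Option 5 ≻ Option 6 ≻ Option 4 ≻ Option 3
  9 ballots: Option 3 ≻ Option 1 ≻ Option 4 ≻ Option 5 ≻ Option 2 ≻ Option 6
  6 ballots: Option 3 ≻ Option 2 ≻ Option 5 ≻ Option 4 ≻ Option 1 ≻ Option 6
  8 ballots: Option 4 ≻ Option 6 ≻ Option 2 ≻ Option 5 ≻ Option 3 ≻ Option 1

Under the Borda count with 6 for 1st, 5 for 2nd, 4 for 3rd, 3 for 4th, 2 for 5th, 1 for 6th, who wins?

Option 4

Option 1: 6×5 + 7×1 + 9×6 + 9×5 + 6×2 + 8×1 = 156
Option 2: 6×3 + 7×2 + 9×5 + 9×2 + 6×5 + 8×4 = 157
Option 3: 6×2 + 7×3 + 9×1 + 9×6 + 6×6 + 8×2 = 148
Option 4: 6×4 + 7×6 + 9×2 + 9×4 + 6×3 + 8×6 = 186
Option 5: 6×1 + 7×5 + 9×4 + 9×3 + 6×4 + 8×3 = 152
Option 6: 6×6 + 7×4 + 9×3 + 9×1 + 6×1 + 8×5 = 146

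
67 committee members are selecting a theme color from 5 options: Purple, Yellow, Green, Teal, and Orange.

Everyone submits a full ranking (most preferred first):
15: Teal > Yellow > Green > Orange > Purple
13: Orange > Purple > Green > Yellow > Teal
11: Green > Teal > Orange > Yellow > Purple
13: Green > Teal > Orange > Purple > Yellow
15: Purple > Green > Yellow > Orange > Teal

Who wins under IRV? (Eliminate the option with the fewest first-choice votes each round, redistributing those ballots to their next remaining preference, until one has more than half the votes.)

Green

Round 1: Purple 15, Yellow 0, Green 24, Teal 15, Orange 13. Yellow eliminated.
Round 2: Purple 15, Green 24, Teal 15, Orange 13. Orange eliminated.
Round 3: Purple 28, Green 24, Teal 15. Teal eliminated.
Round 4: Purple 28, Green 39. Green has a majority (≥34).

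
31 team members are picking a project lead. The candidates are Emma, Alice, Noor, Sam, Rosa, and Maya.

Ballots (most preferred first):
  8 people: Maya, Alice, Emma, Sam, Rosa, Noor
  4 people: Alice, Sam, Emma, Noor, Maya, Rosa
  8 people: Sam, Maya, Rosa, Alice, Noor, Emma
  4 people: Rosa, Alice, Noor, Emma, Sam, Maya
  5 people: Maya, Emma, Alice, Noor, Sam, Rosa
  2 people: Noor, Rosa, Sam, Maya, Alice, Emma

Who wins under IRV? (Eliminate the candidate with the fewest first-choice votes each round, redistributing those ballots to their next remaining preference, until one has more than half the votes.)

Sam

Round 1: Emma 0, Alice 4, Noor 2, Sam 8, Rosa 4, Maya 13. Emma eliminated.
Round 2: Alice 4, Noor 2, Sam 8, Rosa 4, Maya 13. Noor eliminated.
Round 3: Alice 4, Sam 8, Rosa 6, Maya 13. Alice eliminated.
Round 4: Sam 12, Rosa 6, Maya 13. Rosa eliminated.
Round 5: Sam 18, Maya 13. Sam has a majority (≥16).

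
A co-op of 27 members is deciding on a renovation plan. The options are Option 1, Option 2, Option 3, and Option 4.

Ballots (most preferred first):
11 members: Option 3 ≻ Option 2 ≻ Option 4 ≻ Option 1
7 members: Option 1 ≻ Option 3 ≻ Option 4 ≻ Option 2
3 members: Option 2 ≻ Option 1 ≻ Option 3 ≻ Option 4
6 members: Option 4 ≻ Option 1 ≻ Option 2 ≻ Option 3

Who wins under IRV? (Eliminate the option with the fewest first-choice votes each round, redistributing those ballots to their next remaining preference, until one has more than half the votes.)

Option 1

Round 1: Option 1 7, Option 2 3, Option 3 11, Option 4 6. Option 2 eliminated.
Round 2: Option 1 10, Option 3 11, Option 4 6. Option 4 eliminated.
Round 3: Option 1 16, Option 3 11. Option 1 has a majority (≥14).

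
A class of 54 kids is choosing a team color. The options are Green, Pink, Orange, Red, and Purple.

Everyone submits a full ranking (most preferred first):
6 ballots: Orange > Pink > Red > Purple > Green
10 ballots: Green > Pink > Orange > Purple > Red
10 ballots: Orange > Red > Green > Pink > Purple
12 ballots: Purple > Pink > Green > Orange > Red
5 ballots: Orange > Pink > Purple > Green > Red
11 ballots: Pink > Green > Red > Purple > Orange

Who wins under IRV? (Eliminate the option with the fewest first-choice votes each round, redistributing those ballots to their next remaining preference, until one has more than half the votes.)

Pink

Round 1: Green 10, Pink 11, Orange 21, Red 0, Purple 12. Red eliminated.
Round 2: Green 10, Pink 11, Orange 21, Purple 12. Green eliminated.
Round 3: Pink 21, Orange 21, Purple 12. Purple eliminated.
Round 4: Pink 33, Orange 21. Pink has a majority (≥28).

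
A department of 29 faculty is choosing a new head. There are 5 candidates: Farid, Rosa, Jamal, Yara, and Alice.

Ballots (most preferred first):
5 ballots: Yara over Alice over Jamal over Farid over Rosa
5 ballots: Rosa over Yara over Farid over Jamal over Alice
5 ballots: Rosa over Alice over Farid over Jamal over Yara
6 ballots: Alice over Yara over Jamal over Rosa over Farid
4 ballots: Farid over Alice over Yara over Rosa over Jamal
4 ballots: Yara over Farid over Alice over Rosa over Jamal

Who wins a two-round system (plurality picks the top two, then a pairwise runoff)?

Yara

Round 1 first-place votes: Farid 4, Rosa 10, Jamal 0, Yara 9, Alice 6. Rosa and Yara advance.
Runoff: Rosa is ranked above Yara on 10 ballots, Yara above Rosa on 19.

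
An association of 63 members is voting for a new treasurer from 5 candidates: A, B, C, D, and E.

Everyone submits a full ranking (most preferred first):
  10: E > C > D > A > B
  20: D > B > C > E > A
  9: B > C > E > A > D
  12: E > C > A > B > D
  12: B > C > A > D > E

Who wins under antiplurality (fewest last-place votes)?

C

Last-place votes: A 20, B 10, C 0, D 21, E 12.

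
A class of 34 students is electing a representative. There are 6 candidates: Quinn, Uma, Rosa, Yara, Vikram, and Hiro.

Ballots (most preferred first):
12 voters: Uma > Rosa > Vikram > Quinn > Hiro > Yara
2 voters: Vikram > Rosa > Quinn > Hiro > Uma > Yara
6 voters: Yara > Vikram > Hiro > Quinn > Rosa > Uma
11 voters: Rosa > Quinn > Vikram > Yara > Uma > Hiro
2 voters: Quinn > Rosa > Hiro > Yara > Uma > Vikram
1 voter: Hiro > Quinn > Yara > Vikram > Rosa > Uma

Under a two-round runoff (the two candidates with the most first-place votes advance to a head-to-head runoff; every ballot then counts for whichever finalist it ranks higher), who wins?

Round 1 first-place votes: Quinn 2, Uma 12, Rosa 11, Yara 6, Vikram 2, Hiro 1. Uma and Rosa advance.
Runoff: Uma is ranked above Rosa on 12 ballots, Rosa above Uma on 22.

Rosa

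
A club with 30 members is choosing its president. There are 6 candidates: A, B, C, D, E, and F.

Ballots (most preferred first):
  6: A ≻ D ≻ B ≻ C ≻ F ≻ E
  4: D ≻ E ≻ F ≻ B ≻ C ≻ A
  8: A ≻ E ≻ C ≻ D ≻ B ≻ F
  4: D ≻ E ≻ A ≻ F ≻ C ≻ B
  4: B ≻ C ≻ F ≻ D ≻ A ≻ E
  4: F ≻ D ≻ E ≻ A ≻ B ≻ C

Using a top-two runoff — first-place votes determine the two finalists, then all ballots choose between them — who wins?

Round 1 first-place votes: A 14, B 4, C 0, D 8, E 0, F 4. A and D advance.
Runoff: A is ranked above D on 14 ballots, D above A on 16.

D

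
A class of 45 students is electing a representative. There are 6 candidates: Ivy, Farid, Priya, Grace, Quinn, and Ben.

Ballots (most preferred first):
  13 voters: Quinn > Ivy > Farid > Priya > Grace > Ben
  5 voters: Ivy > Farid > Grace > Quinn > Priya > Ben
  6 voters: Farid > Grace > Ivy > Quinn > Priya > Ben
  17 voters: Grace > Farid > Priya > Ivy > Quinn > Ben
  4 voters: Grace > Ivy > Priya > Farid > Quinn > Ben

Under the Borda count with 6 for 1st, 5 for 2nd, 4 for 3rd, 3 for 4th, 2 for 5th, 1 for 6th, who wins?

Farid

Ivy: 13×5 + 5×6 + 6×4 + 17×3 + 4×5 = 190
Farid: 13×4 + 5×5 + 6×6 + 17×5 + 4×3 = 210
Priya: 13×3 + 5×2 + 6×2 + 17×4 + 4×4 = 145
Grace: 13×2 + 5×4 + 6×5 + 17×6 + 4×6 = 202
Quinn: 13×6 + 5×3 + 6×3 + 17×2 + 4×2 = 153
Ben: 13×1 + 5×1 + 6×1 + 17×1 + 4×1 = 45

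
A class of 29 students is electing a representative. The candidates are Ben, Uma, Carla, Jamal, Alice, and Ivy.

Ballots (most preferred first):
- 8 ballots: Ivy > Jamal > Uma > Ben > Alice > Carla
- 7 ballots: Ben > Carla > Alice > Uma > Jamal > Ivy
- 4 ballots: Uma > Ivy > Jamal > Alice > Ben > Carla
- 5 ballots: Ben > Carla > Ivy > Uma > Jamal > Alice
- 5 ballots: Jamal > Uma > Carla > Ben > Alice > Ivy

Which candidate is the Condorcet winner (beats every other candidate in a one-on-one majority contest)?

Uma vs Ben: 17–12
Uma vs Carla: 17–12
Uma vs Jamal: 16–13
Uma vs Alice: 22–7
Uma vs Ivy: 16–13
Uma beats every other candidate.

Uma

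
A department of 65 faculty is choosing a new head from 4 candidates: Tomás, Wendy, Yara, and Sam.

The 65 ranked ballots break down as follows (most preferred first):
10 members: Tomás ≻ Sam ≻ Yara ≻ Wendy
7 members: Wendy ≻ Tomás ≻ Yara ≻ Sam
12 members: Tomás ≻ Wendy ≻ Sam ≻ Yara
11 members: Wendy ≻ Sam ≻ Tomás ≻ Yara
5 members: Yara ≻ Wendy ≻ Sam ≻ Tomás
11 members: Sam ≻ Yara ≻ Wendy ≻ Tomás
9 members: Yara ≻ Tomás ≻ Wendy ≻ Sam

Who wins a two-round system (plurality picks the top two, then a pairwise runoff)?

Wendy

Round 1 first-place votes: Tomás 22, Wendy 18, Yara 14, Sam 11. Tomás and Wendy advance.
Runoff: Tomás is ranked above Wendy on 31 ballots, Wendy above Tomás on 34.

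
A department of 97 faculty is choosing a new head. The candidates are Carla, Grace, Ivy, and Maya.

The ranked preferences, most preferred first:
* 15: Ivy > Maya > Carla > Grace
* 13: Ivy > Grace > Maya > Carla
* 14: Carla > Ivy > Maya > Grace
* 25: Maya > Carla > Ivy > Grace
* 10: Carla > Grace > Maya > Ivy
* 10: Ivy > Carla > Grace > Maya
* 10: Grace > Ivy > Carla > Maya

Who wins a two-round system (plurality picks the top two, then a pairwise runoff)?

Ivy

Round 1 first-place votes: Carla 24, Grace 10, Ivy 38, Maya 25. Ivy and Maya advance.
Runoff: Ivy is ranked above Maya on 62 ballots, Maya above Ivy on 35.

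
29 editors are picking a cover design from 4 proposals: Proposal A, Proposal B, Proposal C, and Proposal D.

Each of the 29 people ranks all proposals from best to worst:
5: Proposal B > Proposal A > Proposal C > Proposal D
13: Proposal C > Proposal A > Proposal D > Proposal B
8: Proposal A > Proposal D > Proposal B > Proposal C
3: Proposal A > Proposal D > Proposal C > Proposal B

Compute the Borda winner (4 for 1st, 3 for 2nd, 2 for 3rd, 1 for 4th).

Proposal A: 5×3 + 13×3 + 8×4 + 3×4 = 98
Proposal B: 5×4 + 13×1 + 8×2 + 3×1 = 52
Proposal C: 5×2 + 13×4 + 8×1 + 3×2 = 76
Proposal D: 5×1 + 13×2 + 8×3 + 3×3 = 64

Proposal A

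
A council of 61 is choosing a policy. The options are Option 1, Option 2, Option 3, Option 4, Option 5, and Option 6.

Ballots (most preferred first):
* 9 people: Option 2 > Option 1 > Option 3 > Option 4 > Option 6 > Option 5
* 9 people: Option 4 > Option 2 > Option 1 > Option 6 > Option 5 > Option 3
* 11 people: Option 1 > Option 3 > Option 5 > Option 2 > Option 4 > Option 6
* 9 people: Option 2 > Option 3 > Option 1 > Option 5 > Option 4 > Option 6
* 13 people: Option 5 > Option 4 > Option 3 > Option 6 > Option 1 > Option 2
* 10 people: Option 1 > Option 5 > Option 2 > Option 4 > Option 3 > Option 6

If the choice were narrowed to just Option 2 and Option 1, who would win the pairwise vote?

Option 2 is ranked above Option 1 on 27 ballots; Option 1 above Option 2 on 34.

Option 1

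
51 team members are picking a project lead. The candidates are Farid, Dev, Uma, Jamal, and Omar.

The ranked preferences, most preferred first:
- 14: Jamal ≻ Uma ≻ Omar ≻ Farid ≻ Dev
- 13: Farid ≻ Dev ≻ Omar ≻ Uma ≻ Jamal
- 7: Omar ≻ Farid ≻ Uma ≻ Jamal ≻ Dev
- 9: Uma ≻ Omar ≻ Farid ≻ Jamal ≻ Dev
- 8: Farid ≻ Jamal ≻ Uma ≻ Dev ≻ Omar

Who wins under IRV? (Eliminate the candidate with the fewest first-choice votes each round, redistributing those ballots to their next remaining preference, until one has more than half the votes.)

Farid

Round 1: Farid 21, Dev 0, Uma 9, Jamal 14, Omar 7. Dev eliminated.
Round 2: Farid 21, Uma 9, Jamal 14, Omar 7. Omar eliminated.
Round 3: Farid 28, Uma 9, Jamal 14. Farid has a majority (≥26).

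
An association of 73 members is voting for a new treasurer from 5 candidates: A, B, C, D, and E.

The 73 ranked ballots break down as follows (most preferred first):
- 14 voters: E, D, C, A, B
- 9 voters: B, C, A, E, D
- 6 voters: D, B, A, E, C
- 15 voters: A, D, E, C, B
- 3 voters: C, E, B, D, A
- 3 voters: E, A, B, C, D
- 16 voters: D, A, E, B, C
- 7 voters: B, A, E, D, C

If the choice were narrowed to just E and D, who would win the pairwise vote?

E is ranked above D on 36 ballots; D above E on 37.

D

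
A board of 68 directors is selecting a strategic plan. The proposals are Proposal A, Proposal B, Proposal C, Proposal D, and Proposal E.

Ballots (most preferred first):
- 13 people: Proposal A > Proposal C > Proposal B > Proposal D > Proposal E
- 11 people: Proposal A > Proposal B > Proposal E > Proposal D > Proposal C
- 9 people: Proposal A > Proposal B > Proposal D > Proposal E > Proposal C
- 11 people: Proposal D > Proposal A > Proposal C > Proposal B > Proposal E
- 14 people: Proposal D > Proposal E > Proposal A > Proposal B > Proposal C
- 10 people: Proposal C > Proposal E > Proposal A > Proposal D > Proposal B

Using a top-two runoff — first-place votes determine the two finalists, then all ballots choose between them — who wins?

Proposal A

Round 1 first-place votes: Proposal A 33, Proposal B 0, Proposal C 10, Proposal D 25, Proposal E 0. Proposal A and Proposal D advance.
Runoff: Proposal A is ranked above Proposal D on 43 ballots, Proposal D above Proposal A on 25.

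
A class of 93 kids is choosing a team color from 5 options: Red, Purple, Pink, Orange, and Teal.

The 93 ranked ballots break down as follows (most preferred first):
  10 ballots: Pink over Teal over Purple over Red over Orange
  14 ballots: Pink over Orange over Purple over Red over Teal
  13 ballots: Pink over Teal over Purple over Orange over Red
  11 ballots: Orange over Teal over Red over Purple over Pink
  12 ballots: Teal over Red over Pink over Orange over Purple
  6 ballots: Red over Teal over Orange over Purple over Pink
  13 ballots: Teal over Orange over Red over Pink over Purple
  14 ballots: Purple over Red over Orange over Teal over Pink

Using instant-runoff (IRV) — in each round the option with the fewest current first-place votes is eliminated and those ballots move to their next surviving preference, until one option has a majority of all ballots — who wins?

Teal

Round 1: Red 6, Purple 14, Pink 37, Orange 11, Teal 25. Red eliminated.
Round 2: Purple 14, Pink 37, Orange 11, Teal 31. Orange eliminated.
Round 3: Purple 14, Pink 37, Teal 42. Purple eliminated.
Round 4: Pink 37, Teal 56. Teal has a majority (≥47).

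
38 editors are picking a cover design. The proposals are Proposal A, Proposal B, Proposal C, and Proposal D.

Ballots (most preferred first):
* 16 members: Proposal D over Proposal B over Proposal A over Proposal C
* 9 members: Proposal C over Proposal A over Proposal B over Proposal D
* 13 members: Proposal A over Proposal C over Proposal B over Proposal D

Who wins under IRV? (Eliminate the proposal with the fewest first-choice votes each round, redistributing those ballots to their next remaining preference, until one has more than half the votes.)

Round 1: Proposal A 13, Proposal B 0, Proposal C 9, Proposal D 16. Proposal B eliminated.
Round 2: Proposal A 13, Proposal C 9, Proposal D 16. Proposal C eliminated.
Round 3: Proposal A 22, Proposal D 16. Proposal A has a majority (≥20).

Proposal A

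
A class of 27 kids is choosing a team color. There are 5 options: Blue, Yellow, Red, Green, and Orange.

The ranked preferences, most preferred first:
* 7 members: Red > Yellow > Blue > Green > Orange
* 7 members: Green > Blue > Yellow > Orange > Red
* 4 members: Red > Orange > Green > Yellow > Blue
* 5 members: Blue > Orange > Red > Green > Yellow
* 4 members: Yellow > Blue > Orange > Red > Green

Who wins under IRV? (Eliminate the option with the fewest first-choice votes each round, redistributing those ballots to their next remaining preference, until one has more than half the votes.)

Blue

Round 1: Blue 5, Yellow 4, Red 11, Green 7, Orange 0. Orange eliminated.
Round 2: Blue 5, Yellow 4, Red 11, Green 7. Yellow eliminated.
Round 3: Blue 9, Red 11, Green 7. Green eliminated.
Round 4: Blue 16, Red 11. Blue has a majority (≥14).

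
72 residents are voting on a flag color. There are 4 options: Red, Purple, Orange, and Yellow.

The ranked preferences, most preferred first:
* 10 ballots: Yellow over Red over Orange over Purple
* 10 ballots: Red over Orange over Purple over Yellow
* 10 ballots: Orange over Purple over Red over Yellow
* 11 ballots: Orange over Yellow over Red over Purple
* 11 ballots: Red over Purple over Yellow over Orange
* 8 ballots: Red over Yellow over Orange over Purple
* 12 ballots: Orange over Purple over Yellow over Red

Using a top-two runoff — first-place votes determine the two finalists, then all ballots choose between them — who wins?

Red

Round 1 first-place votes: Red 29, Purple 0, Orange 33, Yellow 10. Orange and Red advance.
Runoff: Orange is ranked above Red on 33 ballots, Red above Orange on 39.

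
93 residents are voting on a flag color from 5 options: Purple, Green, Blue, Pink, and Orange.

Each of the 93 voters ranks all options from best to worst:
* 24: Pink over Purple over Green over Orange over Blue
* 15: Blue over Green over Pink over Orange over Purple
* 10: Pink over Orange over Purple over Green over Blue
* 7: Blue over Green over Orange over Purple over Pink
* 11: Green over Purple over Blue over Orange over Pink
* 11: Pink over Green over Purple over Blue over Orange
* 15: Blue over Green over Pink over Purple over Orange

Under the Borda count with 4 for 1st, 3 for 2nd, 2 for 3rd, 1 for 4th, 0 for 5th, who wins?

Purple: 24×3 + 15×0 + 10×2 + 7×1 + 11×3 + 11×2 + 15×1 = 169
Green: 24×2 + 15×3 + 10×1 + 7×3 + 11×4 + 11×3 + 15×3 = 246
Blue: 24×0 + 15×4 + 10×0 + 7×4 + 11×2 + 11×1 + 15×4 = 181
Pink: 24×4 + 15×2 + 10×4 + 7×0 + 11×0 + 11×4 + 15×2 = 240
Orange: 24×1 + 15×1 + 10×3 + 7×2 + 11×1 + 11×0 + 15×0 = 94

Green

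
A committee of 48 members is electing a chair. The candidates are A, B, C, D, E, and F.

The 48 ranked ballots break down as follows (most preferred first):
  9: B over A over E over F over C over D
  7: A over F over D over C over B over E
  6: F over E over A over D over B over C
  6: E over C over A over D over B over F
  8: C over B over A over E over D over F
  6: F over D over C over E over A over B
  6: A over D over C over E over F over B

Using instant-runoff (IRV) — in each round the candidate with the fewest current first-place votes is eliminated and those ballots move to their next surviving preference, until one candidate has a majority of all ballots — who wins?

A

Round 1: A 13, B 9, C 8, D 0, E 6, F 12. D eliminated.
Round 2: A 13, B 9, C 8, E 6, F 12. E eliminated.
Round 3: A 13, B 9, C 14, F 12. B eliminated.
Round 4: A 22, C 14, F 12. F eliminated.
Round 5: A 28, C 20. A has a majority (≥25).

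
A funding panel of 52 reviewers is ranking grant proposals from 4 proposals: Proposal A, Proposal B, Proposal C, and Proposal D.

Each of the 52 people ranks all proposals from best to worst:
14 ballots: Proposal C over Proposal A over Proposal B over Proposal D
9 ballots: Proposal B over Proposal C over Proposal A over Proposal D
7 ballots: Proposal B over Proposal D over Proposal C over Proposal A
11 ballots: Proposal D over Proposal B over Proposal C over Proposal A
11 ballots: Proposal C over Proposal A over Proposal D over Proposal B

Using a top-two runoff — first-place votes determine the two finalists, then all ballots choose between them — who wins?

Round 1 first-place votes: Proposal A 0, Proposal B 16, Proposal C 25, Proposal D 11. Proposal C and Proposal B advance.
Runoff: Proposal C is ranked above Proposal B on 25 ballots, Proposal B above Proposal C on 27.

Proposal B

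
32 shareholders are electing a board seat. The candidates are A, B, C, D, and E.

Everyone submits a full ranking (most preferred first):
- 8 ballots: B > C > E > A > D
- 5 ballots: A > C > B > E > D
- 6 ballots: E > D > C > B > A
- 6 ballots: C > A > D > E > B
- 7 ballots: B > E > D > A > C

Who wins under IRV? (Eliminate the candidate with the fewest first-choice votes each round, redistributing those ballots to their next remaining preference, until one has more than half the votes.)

C

Round 1: A 5, B 15, C 6, D 0, E 6. D eliminated.
Round 2: A 5, B 15, C 6, E 6. A eliminated.
Round 3: B 15, C 11, E 6. E eliminated.
Round 4: B 15, C 17. C has a majority (≥17).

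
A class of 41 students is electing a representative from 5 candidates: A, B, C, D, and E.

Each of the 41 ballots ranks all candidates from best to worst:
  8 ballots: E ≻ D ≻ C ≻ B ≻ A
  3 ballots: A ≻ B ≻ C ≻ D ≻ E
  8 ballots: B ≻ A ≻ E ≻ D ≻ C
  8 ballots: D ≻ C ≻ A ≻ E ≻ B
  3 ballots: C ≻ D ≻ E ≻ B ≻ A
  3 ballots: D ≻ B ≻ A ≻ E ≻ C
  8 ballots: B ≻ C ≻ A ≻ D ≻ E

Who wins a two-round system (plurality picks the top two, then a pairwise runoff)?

Round 1 first-place votes: A 3, B 16, C 3, D 11, E 8. B and D advance.
Runoff: B is ranked above D on 19 ballots, D above B on 22.

D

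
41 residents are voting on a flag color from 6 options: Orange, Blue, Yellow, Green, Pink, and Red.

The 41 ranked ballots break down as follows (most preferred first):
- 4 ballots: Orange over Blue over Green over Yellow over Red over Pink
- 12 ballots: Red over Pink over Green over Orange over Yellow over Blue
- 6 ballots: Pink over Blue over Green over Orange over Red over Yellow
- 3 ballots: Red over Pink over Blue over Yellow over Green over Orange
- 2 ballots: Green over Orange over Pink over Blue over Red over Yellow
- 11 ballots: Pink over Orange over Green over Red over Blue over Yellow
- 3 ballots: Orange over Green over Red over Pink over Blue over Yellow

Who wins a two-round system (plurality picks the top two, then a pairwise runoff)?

Red

Round 1 first-place votes: Orange 7, Blue 0, Yellow 0, Green 2, Pink 17, Red 15. Pink and Red advance.
Runoff: Pink is ranked above Red on 19 ballots, Red above Pink on 22.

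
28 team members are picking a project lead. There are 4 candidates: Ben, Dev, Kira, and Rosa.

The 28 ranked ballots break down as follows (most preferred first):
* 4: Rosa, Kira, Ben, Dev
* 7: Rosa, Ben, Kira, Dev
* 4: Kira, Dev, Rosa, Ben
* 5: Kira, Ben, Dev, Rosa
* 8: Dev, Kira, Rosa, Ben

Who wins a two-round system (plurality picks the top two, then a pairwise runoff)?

Kira

Round 1 first-place votes: Ben 0, Dev 8, Kira 9, Rosa 11. Rosa and Kira advance.
Runoff: Rosa is ranked above Kira on 11 ballots, Kira above Rosa on 17.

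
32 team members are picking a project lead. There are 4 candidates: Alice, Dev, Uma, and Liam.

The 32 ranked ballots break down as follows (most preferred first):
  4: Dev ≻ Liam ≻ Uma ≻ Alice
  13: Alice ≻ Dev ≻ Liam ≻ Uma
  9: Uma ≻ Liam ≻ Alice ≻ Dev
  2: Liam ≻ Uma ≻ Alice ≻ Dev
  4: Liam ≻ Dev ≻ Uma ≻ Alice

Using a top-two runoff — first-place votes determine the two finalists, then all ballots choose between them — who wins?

Round 1 first-place votes: Alice 13, Dev 4, Uma 9, Liam 6. Alice and Uma advance.
Runoff: Alice is ranked above Uma on 13 ballots, Uma above Alice on 19.

Uma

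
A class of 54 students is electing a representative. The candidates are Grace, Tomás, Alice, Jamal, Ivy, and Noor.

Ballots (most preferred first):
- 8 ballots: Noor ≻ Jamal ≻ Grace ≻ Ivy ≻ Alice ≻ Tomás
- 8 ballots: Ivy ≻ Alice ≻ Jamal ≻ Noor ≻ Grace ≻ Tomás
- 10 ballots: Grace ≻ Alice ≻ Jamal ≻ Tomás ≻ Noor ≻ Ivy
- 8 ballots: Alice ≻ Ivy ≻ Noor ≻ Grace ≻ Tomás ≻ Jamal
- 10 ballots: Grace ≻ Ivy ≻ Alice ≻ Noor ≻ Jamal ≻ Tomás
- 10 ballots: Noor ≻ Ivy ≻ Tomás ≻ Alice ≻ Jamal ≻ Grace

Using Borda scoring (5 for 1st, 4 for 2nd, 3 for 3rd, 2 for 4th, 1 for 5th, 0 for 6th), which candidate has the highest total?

Grace: 8×3 + 8×1 + 10×5 + 8×2 + 10×5 + 10×0 = 148
Tomás: 8×0 + 8×0 + 10×2 + 8×1 + 10×0 + 10×3 = 58
Alice: 8×1 + 8×4 + 10×4 + 8×5 + 10×3 + 10×2 = 170
Jamal: 8×4 + 8×3 + 10×3 + 8×0 + 10×1 + 10×1 = 106
Ivy: 8×2 + 8×5 + 10×0 + 8×4 + 10×4 + 10×4 = 168
Noor: 8×5 + 8×2 + 10×1 + 8×3 + 10×2 + 10×5 = 160

Alice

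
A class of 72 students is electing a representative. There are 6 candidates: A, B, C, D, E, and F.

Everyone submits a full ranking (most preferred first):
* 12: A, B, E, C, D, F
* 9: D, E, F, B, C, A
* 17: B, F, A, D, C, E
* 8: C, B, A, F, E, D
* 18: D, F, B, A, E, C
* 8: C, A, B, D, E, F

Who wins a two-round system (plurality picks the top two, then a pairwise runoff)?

B

Round 1 first-place votes: A 12, B 17, C 16, D 27, E 0, F 0. D and B advance.
Runoff: D is ranked above B on 27 ballots, B above D on 45.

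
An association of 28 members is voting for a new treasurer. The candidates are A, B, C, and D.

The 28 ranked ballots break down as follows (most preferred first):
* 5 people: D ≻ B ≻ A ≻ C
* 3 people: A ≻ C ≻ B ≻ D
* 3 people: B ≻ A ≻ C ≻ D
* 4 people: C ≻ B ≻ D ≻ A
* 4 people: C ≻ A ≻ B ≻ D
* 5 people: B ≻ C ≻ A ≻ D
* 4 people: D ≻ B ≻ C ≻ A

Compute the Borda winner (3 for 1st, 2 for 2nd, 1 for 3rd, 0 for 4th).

B

A: 5×1 + 3×3 + 3×2 + 4×0 + 4×2 + 5×1 + 4×0 = 33
B: 5×2 + 3×1 + 3×3 + 4×2 + 4×1 + 5×3 + 4×2 = 57
C: 5×0 + 3×2 + 3×1 + 4×3 + 4×3 + 5×2 + 4×1 = 47
D: 5×3 + 3×0 + 3×0 + 4×1 + 4×0 + 5×0 + 4×3 = 31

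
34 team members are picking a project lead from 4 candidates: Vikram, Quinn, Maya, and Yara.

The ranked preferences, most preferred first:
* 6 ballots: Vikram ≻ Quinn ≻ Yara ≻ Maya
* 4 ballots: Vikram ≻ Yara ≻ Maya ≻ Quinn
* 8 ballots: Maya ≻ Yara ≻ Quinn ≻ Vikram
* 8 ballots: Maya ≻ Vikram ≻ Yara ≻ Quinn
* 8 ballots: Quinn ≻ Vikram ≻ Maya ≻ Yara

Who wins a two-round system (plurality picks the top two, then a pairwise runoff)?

Round 1 first-place votes: Vikram 10, Quinn 8, Maya 16, Yara 0. Maya and Vikram advance.
Runoff: Maya is ranked above Vikram on 16 ballots, Vikram above Maya on 18.

Vikram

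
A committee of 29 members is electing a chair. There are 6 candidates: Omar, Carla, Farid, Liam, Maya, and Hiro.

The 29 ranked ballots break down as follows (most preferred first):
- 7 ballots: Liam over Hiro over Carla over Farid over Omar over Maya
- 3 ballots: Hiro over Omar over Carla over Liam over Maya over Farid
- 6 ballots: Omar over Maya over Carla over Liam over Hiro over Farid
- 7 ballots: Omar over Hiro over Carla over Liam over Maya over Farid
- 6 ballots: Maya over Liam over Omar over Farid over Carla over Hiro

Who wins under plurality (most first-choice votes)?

First-place votes: Omar 13, Carla 0, Farid 0, Liam 7, Maya 6, Hiro 3.

Omar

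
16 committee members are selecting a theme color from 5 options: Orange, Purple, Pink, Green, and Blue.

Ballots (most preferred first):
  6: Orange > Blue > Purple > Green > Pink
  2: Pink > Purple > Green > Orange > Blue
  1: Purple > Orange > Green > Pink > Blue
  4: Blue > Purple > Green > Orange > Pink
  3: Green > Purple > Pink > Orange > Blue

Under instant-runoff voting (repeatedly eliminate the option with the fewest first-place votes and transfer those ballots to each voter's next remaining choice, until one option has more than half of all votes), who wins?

Round 1: Orange 6, Purple 1, Pink 2, Green 3, Blue 4. Purple eliminated.
Round 2: Orange 7, Pink 2, Green 3, Blue 4. Pink eliminated.
Round 3: Orange 7, Green 5, Blue 4. Blue eliminated.
Round 4: Orange 7, Green 9. Green has a majority (≥9).

Green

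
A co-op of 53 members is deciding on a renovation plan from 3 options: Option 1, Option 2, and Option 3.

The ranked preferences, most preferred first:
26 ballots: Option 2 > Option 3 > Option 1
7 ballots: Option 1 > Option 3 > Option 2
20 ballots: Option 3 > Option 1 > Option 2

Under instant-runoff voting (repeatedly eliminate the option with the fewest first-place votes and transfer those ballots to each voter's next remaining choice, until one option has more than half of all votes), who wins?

Round 1: Option 1 7, Option 2 26, Option 3 20. Option 1 eliminated.
Round 2: Option 2 26, Option 3 27. Option 3 has a majority (≥27).

Option 3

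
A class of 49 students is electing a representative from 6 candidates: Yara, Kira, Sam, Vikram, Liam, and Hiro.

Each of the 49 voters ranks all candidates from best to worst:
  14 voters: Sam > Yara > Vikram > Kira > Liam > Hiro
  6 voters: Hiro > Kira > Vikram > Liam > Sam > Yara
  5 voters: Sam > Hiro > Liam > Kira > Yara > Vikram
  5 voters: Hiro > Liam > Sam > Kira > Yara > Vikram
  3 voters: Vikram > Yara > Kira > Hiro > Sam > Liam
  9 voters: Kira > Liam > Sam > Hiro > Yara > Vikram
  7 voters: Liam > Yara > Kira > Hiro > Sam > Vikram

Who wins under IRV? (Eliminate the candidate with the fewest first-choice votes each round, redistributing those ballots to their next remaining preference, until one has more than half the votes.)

Round 1: Yara 0, Kira 9, Sam 19, Vikram 3, Liam 7, Hiro 11. Yara eliminated.
Round 2: Kira 9, Sam 19, Vikram 3, Liam 7, Hiro 11. Vikram eliminated.
Round 3: Kira 12, Sam 19, Liam 7, Hiro 11. Liam eliminated.
Round 4: Kira 19, Sam 19, Hiro 11. Hiro eliminated.
Round 5: Kira 25, Sam 24. Kira has a majority (≥25).

Kira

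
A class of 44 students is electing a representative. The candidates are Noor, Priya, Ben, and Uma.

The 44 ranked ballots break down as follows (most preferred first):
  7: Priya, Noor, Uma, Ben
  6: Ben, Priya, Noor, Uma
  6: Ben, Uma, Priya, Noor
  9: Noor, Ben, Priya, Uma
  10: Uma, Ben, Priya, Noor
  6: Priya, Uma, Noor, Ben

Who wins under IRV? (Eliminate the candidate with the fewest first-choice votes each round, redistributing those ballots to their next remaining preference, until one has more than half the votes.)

Ben

Round 1: Noor 9, Priya 13, Ben 12, Uma 10. Noor eliminated.
Round 2: Priya 13, Ben 21, Uma 10. Uma eliminated.
Round 3: Priya 13, Ben 31. Ben has a majority (≥23).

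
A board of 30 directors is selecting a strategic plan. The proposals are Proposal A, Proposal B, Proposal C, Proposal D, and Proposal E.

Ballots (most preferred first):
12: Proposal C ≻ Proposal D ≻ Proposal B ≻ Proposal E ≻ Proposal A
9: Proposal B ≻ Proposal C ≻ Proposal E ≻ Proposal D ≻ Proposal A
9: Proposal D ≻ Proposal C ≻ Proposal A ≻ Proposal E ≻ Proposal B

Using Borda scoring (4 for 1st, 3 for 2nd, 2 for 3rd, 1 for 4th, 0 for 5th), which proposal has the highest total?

Proposal A: 12×0 + 9×0 + 9×2 = 18
Proposal B: 12×2 + 9×4 + 9×0 = 60
Proposal C: 12×4 + 9×3 + 9×3 = 102
Proposal D: 12×3 + 9×1 + 9×4 = 81
Proposal E: 12×1 + 9×2 + 9×1 = 39

Proposal C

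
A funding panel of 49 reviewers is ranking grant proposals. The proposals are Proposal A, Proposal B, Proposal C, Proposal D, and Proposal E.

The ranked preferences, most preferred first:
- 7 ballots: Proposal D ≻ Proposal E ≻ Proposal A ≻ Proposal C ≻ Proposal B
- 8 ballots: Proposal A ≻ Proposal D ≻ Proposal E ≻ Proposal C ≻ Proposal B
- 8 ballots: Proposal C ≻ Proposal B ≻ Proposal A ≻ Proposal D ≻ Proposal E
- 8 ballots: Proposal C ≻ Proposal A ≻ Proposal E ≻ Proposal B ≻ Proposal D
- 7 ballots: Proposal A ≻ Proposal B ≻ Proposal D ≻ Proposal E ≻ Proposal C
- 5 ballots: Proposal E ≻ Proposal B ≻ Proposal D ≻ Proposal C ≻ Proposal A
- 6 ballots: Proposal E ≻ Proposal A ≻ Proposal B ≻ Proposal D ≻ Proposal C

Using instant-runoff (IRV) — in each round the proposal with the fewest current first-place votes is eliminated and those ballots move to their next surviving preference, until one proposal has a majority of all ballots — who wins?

Round 1: Proposal A 15, Proposal B 0, Proposal C 16, Proposal D 7, Proposal E 11. Proposal B eliminated.
Round 2: Proposal A 15, Proposal C 16, Proposal D 7, Proposal E 11. Proposal D eliminated.
Round 3: Proposal A 15, Proposal C 16, Proposal E 18. Proposal A eliminated.
Round 4: Proposal C 16, Proposal E 33. Proposal E has a majority (≥25).

Proposal E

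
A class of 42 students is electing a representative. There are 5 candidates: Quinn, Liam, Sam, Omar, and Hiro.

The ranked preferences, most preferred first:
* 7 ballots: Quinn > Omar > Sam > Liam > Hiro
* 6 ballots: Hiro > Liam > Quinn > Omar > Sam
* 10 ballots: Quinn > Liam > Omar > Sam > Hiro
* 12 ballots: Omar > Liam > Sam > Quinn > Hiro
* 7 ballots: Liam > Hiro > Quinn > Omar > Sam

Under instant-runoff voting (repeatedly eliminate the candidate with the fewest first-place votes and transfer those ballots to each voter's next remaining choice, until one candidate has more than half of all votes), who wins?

Liam

Round 1: Quinn 17, Liam 7, Sam 0, Omar 12, Hiro 6. Sam eliminated.
Round 2: Quinn 17, Liam 7, Omar 12, Hiro 6. Hiro eliminated.
Round 3: Quinn 17, Liam 13, Omar 12. Omar eliminated.
Round 4: Quinn 17, Liam 25. Liam has a majority (≥22).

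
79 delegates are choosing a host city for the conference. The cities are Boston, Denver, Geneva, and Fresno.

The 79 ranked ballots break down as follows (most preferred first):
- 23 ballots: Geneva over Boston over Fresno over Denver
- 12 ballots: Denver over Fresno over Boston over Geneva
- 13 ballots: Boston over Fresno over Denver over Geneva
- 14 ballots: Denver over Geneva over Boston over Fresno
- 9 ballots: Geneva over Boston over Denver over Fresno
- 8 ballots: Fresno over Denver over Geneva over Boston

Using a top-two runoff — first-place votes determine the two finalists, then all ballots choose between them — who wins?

Round 1 first-place votes: Boston 13, Denver 26, Geneva 32, Fresno 8. Geneva and Denver advance.
Runoff: Geneva is ranked above Denver on 32 ballots, Denver above Geneva on 47.

Denver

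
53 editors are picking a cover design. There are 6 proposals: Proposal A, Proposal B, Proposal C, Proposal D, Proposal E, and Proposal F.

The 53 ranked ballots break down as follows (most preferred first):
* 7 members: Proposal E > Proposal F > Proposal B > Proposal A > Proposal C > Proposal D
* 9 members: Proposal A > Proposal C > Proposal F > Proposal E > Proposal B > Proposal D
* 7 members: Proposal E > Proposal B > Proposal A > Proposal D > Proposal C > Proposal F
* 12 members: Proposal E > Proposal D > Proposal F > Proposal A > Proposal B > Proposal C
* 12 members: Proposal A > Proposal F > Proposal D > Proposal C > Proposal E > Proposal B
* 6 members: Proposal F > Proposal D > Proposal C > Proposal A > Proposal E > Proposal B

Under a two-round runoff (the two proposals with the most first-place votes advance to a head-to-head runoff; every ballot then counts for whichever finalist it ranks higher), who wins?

Proposal A

Round 1 first-place votes: Proposal A 21, Proposal B 0, Proposal C 0, Proposal D 0, Proposal E 26, Proposal F 6. Proposal E and Proposal A advance.
Runoff: Proposal E is ranked above Proposal A on 26 ballots, Proposal A above Proposal E on 27.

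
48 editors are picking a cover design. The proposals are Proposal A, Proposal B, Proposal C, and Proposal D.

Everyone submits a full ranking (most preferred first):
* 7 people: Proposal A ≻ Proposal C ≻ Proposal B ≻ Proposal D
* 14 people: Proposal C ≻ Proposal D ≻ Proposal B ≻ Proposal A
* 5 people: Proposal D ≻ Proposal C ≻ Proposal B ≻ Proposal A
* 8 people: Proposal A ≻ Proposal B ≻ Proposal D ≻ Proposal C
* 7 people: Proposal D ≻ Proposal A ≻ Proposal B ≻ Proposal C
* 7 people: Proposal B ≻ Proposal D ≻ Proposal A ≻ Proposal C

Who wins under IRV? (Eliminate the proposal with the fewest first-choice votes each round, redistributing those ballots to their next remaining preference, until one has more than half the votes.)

Proposal D

Round 1: Proposal A 15, Proposal B 7, Proposal C 14, Proposal D 12. Proposal B eliminated.
Round 2: Proposal A 15, Proposal C 14, Proposal D 19. Proposal C eliminated.
Round 3: Proposal A 15, Proposal D 33. Proposal D has a majority (≥25).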